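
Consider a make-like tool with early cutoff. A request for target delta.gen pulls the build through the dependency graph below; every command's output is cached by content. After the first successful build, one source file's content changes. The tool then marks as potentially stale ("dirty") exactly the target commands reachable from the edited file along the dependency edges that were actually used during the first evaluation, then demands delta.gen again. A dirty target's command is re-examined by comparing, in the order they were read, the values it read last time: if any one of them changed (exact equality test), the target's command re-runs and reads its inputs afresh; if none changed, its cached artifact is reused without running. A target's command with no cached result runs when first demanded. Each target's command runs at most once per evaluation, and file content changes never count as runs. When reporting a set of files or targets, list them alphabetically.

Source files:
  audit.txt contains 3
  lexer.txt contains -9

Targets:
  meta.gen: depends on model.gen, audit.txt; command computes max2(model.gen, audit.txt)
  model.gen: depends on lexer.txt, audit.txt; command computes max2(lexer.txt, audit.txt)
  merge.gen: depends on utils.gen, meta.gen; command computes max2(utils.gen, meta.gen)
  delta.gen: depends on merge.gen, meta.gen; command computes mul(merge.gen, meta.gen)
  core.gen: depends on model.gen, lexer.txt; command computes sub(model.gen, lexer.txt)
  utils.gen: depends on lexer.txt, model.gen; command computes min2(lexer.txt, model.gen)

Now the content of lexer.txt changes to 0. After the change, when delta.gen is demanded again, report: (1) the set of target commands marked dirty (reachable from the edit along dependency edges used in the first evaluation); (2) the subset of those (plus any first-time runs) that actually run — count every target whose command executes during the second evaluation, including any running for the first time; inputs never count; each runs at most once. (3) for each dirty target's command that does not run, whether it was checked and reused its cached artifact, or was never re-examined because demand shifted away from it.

The edit dirties: delta.gen, merge.gen, meta.gen, model.gen, utils.gen.
3 target commands run: merge.gen, model.gen, utils.gen.
Cache hits after checking: delta.gen, meta.gen.
Note where the cutoff bites: meta.gen is checked, finds nothing changed, and keeps its cache.

First demand of the output computes:
  model.gen = max2(-9, 3) = 3
  meta.gen = max2(3, 3) = 3
  utils.gen = min2(-9, 3) = -9
  merge.gen = max2(-9, 3) = 3
  delta.gen = mul(3, 3) = 9

After the edit, cleaning proceeds:
  model.gen: a read changed (lexer.txt -9->0) — executes, giving 3 — identical to its old value.
  meta.gen: dirty, but its reads are unchanged (model.gen unchanged, audit.txt unchanged); cached 3 stands.
  utils.gen: a read changed (lexer.txt -9->0) — executes, giving 0.
  merge.gen: a read changed (utils.gen -9->0) — executes, giving 3 — identical to its old value.
  delta.gen: dirty, but its reads are unchanged (merge.gen unchanged, meta.gen unchanged); cached 9 stands.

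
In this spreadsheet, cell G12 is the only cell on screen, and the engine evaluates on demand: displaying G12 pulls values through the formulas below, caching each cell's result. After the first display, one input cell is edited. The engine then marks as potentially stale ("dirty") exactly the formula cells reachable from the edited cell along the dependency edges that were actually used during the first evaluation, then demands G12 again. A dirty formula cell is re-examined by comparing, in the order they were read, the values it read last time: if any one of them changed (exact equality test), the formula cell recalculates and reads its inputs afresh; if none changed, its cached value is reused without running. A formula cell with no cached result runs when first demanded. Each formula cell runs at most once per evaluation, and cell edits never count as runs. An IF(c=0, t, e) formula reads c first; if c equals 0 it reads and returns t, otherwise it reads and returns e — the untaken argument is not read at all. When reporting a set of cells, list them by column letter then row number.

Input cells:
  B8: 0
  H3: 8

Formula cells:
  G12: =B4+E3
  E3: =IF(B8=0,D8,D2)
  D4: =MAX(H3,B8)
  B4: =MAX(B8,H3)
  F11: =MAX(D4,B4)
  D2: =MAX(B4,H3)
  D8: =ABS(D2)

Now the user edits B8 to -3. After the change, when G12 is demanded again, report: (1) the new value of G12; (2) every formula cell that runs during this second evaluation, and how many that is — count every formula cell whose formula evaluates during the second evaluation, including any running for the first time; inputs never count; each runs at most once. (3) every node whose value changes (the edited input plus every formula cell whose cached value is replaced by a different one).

G12 now evaluates to 16.
Run set: B4, E3 (2 run).
Changed values: B8.
The important point: the flipped condition redirects demand; D8 is left stale, never re-checked.

Initial pass — values computed on the first demand:
  B4 = MAX(0, 8) = 8
  D2 = MAX(8, 8) = 8
  D8 = ABS(8) = 8
  E3 = IF(B8=0: B8=0 -> then branch D8) = 8
  G12 = 8 + 8 = 16

Second demand — change propagation:
  B4: re-runs because B8 0->-3; new result 8 (unchanged).
  D2: re-examined; everything it read last time is the same (B4 unchanged, H3 unchanged) — cache 8 kept, no run.
  D8: dirty yet unreached — the second evaluation never asks for it.
  E3: re-runs because B8 0->-3; new result 8 (unchanged).
  G12: re-examined; everything it read last time is the same (B4 unchanged, E3 unchanged) — cache 16 kept, no run.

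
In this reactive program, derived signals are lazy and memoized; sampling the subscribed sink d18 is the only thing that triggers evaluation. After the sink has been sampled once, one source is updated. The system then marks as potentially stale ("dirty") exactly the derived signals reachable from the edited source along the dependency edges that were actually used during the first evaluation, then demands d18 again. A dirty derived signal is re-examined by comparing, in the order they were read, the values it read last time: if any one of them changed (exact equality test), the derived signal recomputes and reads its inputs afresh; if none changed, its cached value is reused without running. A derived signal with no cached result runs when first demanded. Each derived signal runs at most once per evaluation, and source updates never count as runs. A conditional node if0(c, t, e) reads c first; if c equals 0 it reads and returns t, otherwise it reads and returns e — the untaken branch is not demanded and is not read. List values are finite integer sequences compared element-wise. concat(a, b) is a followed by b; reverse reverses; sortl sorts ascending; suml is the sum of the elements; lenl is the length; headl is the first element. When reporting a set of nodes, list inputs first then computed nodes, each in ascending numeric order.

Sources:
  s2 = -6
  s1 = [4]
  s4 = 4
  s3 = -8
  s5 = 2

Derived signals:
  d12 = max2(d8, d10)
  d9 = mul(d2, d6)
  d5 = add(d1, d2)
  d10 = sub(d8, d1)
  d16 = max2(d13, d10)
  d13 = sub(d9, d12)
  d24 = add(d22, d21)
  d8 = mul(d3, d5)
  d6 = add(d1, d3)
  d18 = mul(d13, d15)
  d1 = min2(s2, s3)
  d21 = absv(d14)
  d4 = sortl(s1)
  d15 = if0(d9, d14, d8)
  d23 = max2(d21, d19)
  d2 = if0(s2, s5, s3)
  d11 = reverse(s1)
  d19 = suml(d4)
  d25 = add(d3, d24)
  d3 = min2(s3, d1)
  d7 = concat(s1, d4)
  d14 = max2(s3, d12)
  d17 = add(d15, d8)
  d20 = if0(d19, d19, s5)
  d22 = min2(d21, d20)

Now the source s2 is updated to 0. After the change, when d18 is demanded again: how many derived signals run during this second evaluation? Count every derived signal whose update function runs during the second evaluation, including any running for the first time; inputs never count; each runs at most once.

First demand of the output computes:
  d1 = min2(-6, -8) = -8
  d2 = if0(s2=-6 -> else branch s3) = -8
  d3 = min2(-8, -8) = -8
  d5 = add(-8, -8) = -16
  d6 = add(-8, -8) = -16
  d8 = mul(-8, -16) = 128
  d9 = mul(-8, -16) = 128
  d10 = sub(128, -8) = 136
  d12 = max2(128, 136) = 136
  d13 = sub(128, 136) = -8
  d15 = if0(d9=128 -> else branch d8) = 128
  d18 = mul(-8, 128) = -1024

After the edit, cleaning proceeds:
  d1: a read changed (s2 -6->0) — executes, giving -8 — identical to its old value.
  d2: a read changed (s2 -6->0) — executes, giving 2.
  d3: dirty, but its reads are unchanged (s3 unchanged, d1 unchanged); cached -8 stands.
  d5: a read changed (d2 -8->2) — executes, giving -6.
  d6: dirty, but its reads are unchanged (d1 unchanged, d3 unchanged); cached -16 stands.
  d8: a read changed (d5 -16->-6) — executes, giving 48.
  d9: a read changed (d2 -8->2) — executes, giving -32.
  d10: a read changed (d8 128->48) — executes, giving 56.
  d12: a read changed (d8 128->48; d10 136->56) — executes, giving 56.
  d13: a read changed (d9 128->-32; d12 136->56) — executes, giving -88.
  d15: a read changed (d9 128->-32; d8 128->48) — executes, giving 48.
  d18: a read changed (d13 -8->-88; d15 128->48) — executes, giving -4224.

Note where the cutoff bites: d3 is checked, finds nothing changed, and keeps its cache.

10 derived signals run: d1, d2, d5, d8, d9, d10, d12, d13, d15, d18.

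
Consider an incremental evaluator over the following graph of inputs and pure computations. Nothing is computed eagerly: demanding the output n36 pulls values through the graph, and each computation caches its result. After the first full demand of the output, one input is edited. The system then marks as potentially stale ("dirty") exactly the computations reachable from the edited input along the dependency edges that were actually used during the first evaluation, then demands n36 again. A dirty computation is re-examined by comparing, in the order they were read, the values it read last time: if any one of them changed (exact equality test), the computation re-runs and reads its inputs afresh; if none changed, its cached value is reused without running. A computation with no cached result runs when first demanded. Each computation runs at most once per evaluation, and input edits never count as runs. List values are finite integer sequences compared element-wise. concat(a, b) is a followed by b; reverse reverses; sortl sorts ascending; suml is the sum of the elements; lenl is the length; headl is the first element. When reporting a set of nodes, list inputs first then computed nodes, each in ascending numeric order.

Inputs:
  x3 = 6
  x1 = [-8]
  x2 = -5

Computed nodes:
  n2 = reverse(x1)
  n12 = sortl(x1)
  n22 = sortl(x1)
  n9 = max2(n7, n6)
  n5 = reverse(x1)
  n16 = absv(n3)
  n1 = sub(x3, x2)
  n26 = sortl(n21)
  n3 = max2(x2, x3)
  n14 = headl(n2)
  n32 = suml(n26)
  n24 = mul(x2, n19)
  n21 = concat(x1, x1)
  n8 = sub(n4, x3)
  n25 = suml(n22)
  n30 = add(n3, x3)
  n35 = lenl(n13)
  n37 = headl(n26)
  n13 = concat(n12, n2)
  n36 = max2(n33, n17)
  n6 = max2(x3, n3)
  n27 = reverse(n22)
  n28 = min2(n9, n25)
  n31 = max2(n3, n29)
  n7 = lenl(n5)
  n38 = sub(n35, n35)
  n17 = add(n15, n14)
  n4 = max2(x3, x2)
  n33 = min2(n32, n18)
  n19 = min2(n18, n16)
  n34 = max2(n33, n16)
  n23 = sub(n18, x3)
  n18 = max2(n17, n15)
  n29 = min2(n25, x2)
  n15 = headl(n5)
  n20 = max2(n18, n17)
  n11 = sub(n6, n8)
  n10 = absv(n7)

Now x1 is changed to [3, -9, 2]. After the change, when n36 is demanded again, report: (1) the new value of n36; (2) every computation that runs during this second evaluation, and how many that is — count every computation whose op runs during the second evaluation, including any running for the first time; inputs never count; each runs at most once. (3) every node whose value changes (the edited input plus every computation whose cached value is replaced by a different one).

n36 now evaluates to 4.
Run set: n2, n5, n14, n15, n17, n18, n21, n26, n32, n33, n36 (11 run).
Changed values: x1, n2, n5, n14, n15, n17, n18, n21, n26, n32, n33, n36.

Initial pass — values computed on the first demand:
  n2 = reverse([-8]) = [-8]
  n5 = reverse([-8]) = [-8]
  n14 = headl([-8]) = -8
  n15 = headl([-8]) = -8
  n17 = add(-8, -8) = -16
  n18 = max2(-16, -8) = -8
  n21 = concat([-8], [-8]) = [-8, -8]
  n26 = sortl([-8, -8]) = [-8, -8]
  n32 = suml([-8, -8]) = -16
  n33 = min2(-16, -8) = -16
  n36 = max2(-16, -16) = -16

Second demand — change propagation:
  n2: re-runs because x1 [-8]->[3, -9, 2]; new result [2, -9, 3].
  n5: re-runs because x1 [-8]->[3, -9, 2]; new result [2, -9, 3].
  n14: re-runs because n2 [-8]->[2, -9, 3]; new result 2.
  n15: re-runs because n5 [-8]->[2, -9, 3]; new result 2.
  n17: re-runs because n15 -8->2; n14 -8->2; new result 4.
  n18: re-runs because n17 -16->4; n15 -8->2; new result 4.
  n21: re-runs because x1 [-8]->[3, -9, 2]; x1 [-8]->[3, -9, 2]; new result [3, -9, 2, 3, -9, 2].
  n26: re-runs because n21 [-8, -8]->[3, -9, 2, 3, -9, 2]; new result [-9, -9, 2, 2, 3, 3].
  n32: re-runs because n26 [-8, -8]->[-9, -9, 2, 2, 3, 3]; new result -8.
  n33: re-runs because n32 -16->-8; n18 -8->4; new result -8.
  n36: re-runs because n33 -16->-8; n17 -16->4; new result 4.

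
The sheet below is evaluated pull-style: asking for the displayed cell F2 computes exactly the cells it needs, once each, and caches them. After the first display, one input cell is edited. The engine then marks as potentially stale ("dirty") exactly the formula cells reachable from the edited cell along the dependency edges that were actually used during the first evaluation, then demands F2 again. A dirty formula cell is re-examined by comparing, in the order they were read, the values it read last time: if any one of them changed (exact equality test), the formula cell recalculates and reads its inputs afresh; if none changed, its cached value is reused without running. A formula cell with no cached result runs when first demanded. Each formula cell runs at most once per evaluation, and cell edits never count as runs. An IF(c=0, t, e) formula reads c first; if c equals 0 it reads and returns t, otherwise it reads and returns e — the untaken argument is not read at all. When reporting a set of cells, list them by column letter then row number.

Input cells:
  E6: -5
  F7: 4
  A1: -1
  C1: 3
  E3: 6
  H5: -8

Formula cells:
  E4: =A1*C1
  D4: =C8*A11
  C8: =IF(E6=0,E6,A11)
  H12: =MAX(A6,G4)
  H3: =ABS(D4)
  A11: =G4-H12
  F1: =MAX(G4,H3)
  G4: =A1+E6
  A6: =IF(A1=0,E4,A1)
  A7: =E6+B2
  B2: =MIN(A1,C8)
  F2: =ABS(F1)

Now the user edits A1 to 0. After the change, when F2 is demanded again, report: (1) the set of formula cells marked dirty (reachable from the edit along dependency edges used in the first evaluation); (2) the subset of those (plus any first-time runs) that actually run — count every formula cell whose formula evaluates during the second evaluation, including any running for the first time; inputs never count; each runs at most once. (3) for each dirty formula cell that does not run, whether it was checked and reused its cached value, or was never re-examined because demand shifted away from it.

First demand of the output computes:
  A6 = IF(A1=0: A1=-1 -> else branch A1) = -1
  G4 = -1 + -5 = -6
  H12 = MAX(-1, -6) = -1
  A11 = -6 - -1 = -5
  C8 = IF(E6=0: E6=-5 -> else branch A11) = -5
  D4 = -5 * -5 = 25
  H3 = ABS(25) = 25
  F1 = MAX(-6, 25) = 25
  F2 = ABS(25) = 25

After the edit, cleaning proceeds:
  E4: had never run; runs now, result 0.
  A6: a read changed (A1 -1->0; A1 -1->0) — executes, giving 0.
  G4: a read changed (A1 -1->0) — executes, giving -5.
  H12: a read changed (A6 -1->0; G4 -6->-5) — executes, giving 0.
  A11: a read changed (G4 -6->-5; H12 -1->0) — executes, giving -5 — identical to its old value.
  C8: dirty, but its reads are unchanged (E6 unchanged, A11 unchanged); cached -5 stands.
  D4: dirty, but its reads are unchanged (C8 unchanged, A11 unchanged); cached 25 stands.
  H3: dirty, but its reads are unchanged (D4 unchanged); cached 25 stands.
  F1: a read changed (G4 -6->-5) — executes, giving 25 — identical to its old value.
  F2: dirty, but its reads are unchanged (F1 unchanged); cached 25 stands.

Note the branch switch — E4 had no cache and runs now for the first time.

The edit dirties: A6, A11, C8, D4, F1, F2, G4, H3, H12.
6 formula cells run: A6, A11, E4, F1, G4, H12.
Cache hits after checking: C8, D4, F2, H3.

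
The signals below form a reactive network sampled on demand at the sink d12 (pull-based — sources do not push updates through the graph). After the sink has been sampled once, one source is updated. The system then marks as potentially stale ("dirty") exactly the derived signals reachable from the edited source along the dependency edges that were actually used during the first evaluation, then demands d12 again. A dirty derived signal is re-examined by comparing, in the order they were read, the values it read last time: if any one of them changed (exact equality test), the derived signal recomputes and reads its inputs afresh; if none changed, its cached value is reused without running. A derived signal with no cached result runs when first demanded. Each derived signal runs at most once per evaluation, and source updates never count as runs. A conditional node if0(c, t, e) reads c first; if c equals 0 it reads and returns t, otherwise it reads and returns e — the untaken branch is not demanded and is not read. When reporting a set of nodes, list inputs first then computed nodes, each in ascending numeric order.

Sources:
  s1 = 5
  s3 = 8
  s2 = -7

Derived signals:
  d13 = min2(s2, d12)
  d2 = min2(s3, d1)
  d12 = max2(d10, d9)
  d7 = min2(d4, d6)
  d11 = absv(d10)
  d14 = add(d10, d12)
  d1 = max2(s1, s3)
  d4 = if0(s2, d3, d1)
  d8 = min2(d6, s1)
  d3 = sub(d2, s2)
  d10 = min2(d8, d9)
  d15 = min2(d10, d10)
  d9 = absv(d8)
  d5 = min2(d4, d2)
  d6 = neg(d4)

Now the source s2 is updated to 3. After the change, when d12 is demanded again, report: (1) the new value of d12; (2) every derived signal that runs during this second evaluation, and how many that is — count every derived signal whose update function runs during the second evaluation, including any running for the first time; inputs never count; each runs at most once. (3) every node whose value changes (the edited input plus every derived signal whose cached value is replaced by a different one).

d12 now evaluates to 8.
Run set: d4 (1 run).
Changed values: s2.
The important point: d4 recomputes to an identical value, and the output ends up unchanged.

Initial pass — values computed on the first demand:
  d1 = max2(5, 8) = 8
  d4 = if0(s2=-7 -> else branch d1) = 8
  d6 = neg(8) = -8
  d8 = min2(-8, 5) = -8
  d9 = absv(-8) = 8
  d10 = min2(-8, 8) = -8
  d12 = max2(-8, 8) = 8

Second demand — change propagation:
  d4: re-runs because s2 -7->3; new result 8 (unchanged).
  d6: re-examined; everything it read last time is the same (d4 unchanged) — cache -8 kept, no run.
  d8: re-examined; everything it read last time is the same (d6 unchanged, s1 unchanged) — cache -8 kept, no run.
  d9: re-examined; everything it read last time is the same (d8 unchanged) — cache 8 kept, no run.
  d10: re-examined; everything it read last time is the same (d8 unchanged, d9 unchanged) — cache -8 kept, no run.
  d12: re-examined; everything it read last time is the same (d10 unchanged, d9 unchanged) — cache 8 kept, no run.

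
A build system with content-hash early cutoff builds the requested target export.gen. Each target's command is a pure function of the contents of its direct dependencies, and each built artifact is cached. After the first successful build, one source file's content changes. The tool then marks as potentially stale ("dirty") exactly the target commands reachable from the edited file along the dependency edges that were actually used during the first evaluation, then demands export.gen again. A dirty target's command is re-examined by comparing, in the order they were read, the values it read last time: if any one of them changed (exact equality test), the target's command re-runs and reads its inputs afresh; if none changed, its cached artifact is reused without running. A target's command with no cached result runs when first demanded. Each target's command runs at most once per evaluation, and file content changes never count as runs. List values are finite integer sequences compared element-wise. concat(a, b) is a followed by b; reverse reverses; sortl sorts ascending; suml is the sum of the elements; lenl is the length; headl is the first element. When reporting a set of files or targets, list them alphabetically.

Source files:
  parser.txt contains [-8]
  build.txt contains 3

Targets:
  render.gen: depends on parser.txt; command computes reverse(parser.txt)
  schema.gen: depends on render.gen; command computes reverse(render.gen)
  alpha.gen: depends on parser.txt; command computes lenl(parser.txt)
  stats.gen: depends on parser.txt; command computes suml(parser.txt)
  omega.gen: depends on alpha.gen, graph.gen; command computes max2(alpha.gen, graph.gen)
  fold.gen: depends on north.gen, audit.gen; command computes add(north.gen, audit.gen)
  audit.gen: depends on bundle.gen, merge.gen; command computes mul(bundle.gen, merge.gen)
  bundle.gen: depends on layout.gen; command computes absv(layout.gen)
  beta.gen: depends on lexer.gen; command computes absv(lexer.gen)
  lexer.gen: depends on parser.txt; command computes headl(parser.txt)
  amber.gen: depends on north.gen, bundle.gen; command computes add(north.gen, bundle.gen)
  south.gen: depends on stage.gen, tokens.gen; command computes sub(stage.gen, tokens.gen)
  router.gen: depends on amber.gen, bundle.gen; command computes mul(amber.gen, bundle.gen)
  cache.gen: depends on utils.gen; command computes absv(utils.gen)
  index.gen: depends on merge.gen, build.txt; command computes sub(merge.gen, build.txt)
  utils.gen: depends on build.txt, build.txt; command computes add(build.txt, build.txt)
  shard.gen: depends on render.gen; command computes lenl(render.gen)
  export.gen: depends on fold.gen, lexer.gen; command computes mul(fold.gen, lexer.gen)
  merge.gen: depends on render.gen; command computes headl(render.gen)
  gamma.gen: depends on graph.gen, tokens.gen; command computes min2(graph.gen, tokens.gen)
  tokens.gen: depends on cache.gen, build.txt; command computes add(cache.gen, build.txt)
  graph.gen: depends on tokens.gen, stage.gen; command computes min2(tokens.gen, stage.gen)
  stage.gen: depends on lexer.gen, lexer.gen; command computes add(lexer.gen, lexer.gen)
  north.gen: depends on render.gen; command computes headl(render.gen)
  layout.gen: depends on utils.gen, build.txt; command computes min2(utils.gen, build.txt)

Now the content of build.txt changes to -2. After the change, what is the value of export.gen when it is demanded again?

New value of export.gen: 320.

First evaluation (everything demanded from the output):
  lexer.gen = headl([-8]) = -8
  render.gen = reverse([-8]) = [-8]
  merge.gen = headl([-8]) = -8
  north.gen = headl([-8]) = -8
  utils.gen = add(3, 3) = 6
  layout.gen = min2(6, 3) = 3
  bundle.gen = absv(3) = 3
  audit.gen = mul(3, -8) = -24
  fold.gen = add(-8, -24) = -32
  export.gen = mul(-32, -8) = 256

Propagation after the edit:
  utils.gen: runs — build.txt 3->-2; build.txt 3->-2; result -4.
  layout.gen: runs — utils.gen 6->-4; build.txt 3->-2; result -4.
  bundle.gen: runs — layout.gen 3->-4; result 4.
  audit.gen: runs — bundle.gen 3->4; result -32.
  fold.gen: runs — audit.gen -24->-32; result -40.
  export.gen: runs — fold.gen -32->-40; result 320.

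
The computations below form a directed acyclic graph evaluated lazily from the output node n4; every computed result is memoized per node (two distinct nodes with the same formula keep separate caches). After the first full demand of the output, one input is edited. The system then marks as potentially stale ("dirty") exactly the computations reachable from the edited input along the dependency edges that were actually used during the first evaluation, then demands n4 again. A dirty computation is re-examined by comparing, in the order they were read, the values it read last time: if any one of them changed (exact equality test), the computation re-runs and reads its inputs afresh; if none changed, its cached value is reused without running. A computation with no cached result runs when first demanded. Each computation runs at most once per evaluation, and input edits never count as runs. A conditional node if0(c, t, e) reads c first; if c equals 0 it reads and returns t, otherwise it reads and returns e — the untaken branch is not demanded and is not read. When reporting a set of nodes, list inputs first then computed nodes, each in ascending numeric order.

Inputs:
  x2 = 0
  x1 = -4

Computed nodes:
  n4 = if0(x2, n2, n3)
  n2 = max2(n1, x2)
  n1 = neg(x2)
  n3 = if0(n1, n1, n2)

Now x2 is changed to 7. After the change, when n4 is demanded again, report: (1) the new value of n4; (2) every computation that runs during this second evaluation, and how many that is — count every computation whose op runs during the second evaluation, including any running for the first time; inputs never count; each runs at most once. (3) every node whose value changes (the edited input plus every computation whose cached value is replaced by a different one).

Demanding n4 again yields 7.
4 computations run: n1, n2, n3, n4.
The nodes whose values change: x2, n1, n2, n4.
Note the branch switch — n3 had no cache and runs now for the first time.

First demand of the output computes:
  n1 = neg(0) = 0
  n2 = max2(0, 0) = 0
  n4 = if0(x2=0 -> then branch n2) = 0

After the edit, cleaning proceeds:
  n1: a read changed (x2 0->7) — executes, giving -7.
  n2: a read changed (n1 0->-7; x2 0->7) — executes, giving 7.
  n3: had never run; runs now, result 7.
  n4: a read changed (x2 0->7; n2 0->7) — executes, giving 7.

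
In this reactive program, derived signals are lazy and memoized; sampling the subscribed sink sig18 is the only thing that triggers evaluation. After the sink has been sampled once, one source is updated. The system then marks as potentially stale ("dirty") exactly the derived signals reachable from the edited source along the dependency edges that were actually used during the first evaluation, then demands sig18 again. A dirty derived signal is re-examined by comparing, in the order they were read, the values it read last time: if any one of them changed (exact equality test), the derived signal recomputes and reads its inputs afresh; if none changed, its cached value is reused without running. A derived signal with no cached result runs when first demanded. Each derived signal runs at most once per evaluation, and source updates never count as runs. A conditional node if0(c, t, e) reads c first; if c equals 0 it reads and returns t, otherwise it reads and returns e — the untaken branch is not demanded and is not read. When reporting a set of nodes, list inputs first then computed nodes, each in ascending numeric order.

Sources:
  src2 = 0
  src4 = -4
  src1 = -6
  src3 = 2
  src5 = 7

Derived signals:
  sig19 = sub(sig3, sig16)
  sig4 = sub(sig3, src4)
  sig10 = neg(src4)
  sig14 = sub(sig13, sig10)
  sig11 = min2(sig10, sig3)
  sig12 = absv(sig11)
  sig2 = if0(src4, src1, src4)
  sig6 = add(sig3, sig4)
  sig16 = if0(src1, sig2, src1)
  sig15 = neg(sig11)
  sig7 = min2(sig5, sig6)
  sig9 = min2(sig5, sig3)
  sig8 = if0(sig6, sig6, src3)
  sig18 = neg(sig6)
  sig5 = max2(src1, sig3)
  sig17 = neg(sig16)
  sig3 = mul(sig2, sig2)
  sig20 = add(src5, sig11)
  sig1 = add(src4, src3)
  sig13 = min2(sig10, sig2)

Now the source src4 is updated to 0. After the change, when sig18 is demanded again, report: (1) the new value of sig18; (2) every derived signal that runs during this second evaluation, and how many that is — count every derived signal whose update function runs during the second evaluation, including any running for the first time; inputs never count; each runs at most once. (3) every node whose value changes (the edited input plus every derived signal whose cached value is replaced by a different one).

Demanding sig18 again yields -72.
5 derived signals run: sig2, sig3, sig4, sig6, sig18.
The nodes whose values change: src4, sig2, sig3, sig4, sig6, sig18.

First demand of the output computes:
  sig2 = if0(src4=-4 -> else branch src4) = -4
  sig3 = mul(-4, -4) = 16
  sig4 = sub(16, -4) = 20
  sig6 = add(16, 20) = 36
  sig18 = neg(36) = -36

After the edit, cleaning proceeds:
  sig2: a read changed (src4 -4->0; src4 -4->0) — executes, giving -6.
  sig3: a read changed (sig2 -4->-6; sig2 -4->-6) — executes, giving 36.
  sig4: a read changed (sig3 16->36; src4 -4->0) — executes, giving 36.
  sig6: a read changed (sig3 16->36; sig4 20->36) — executes, giving 72.
  sig18: a read changed (sig6 36->72) — executes, giving -72.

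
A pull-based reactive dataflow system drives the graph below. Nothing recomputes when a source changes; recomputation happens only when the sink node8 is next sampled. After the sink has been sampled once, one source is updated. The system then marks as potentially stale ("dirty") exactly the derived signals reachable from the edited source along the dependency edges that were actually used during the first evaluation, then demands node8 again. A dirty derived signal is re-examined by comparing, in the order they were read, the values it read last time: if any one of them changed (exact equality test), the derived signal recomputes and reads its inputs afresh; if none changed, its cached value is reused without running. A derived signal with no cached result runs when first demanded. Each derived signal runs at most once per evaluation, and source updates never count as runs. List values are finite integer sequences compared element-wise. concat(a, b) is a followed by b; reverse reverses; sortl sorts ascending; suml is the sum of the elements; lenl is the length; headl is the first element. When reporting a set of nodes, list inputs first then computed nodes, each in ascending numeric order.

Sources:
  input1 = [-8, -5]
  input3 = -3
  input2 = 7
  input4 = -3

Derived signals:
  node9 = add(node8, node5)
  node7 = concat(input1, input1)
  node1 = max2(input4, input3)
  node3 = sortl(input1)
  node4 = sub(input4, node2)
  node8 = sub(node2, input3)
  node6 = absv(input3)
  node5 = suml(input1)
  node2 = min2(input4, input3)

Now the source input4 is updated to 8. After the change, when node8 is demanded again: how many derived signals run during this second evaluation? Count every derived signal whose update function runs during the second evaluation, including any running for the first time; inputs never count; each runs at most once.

First evaluation (everything demanded from the output):
  node2 = min2(-3, -3) = -3
  node8 = sub(-3, -3) = 0

Propagation after the edit:
  node2: runs — input4 -3->8; result -3 (same value as before).
  node8: checked — values it read are unchanged (node2 unchanged, input3 unchanged); reused cached 0 without running.

Key observation: the change is absorbed at node2 — it re-runs but produces the same value, and the output's value is unchanged.

Derived signals that run: node2 — 1 in total.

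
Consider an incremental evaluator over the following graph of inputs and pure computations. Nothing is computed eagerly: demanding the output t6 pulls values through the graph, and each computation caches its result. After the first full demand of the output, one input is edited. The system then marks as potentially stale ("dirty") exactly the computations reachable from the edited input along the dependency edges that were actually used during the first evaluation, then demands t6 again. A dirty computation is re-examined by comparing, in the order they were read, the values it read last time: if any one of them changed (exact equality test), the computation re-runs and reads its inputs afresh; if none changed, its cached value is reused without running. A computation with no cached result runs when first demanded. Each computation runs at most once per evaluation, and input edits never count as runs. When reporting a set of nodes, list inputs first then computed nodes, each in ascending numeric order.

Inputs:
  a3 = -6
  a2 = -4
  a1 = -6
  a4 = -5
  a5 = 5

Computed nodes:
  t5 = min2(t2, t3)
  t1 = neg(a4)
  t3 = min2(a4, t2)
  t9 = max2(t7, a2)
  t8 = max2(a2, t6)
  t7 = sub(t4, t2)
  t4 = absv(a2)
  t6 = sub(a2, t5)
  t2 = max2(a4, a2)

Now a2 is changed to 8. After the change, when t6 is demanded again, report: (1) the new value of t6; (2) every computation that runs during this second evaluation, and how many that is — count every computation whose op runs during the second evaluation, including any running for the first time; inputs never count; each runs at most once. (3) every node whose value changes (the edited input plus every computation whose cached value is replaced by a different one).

Initial pass — values computed on the first demand:
  t2 = max2(-5, -4) = -4
  t3 = min2(-5, -4) = -5
  t5 = min2(-4, -5) = -5
  t6 = sub(-4, -5) = 1

Second demand — change propagation:
  t2: re-runs because a2 -4->8; new result 8.
  t3: re-runs because t2 -4->8; new result -5 (unchanged).
  t5: re-runs because t2 -4->8; new result -5 (unchanged).
  t6: re-runs because a2 -4->8; new result 13.

t6 now evaluates to 13.
Run set: t2, t3, t5, t6 (4 run).
Changed values: a2, t2, t6.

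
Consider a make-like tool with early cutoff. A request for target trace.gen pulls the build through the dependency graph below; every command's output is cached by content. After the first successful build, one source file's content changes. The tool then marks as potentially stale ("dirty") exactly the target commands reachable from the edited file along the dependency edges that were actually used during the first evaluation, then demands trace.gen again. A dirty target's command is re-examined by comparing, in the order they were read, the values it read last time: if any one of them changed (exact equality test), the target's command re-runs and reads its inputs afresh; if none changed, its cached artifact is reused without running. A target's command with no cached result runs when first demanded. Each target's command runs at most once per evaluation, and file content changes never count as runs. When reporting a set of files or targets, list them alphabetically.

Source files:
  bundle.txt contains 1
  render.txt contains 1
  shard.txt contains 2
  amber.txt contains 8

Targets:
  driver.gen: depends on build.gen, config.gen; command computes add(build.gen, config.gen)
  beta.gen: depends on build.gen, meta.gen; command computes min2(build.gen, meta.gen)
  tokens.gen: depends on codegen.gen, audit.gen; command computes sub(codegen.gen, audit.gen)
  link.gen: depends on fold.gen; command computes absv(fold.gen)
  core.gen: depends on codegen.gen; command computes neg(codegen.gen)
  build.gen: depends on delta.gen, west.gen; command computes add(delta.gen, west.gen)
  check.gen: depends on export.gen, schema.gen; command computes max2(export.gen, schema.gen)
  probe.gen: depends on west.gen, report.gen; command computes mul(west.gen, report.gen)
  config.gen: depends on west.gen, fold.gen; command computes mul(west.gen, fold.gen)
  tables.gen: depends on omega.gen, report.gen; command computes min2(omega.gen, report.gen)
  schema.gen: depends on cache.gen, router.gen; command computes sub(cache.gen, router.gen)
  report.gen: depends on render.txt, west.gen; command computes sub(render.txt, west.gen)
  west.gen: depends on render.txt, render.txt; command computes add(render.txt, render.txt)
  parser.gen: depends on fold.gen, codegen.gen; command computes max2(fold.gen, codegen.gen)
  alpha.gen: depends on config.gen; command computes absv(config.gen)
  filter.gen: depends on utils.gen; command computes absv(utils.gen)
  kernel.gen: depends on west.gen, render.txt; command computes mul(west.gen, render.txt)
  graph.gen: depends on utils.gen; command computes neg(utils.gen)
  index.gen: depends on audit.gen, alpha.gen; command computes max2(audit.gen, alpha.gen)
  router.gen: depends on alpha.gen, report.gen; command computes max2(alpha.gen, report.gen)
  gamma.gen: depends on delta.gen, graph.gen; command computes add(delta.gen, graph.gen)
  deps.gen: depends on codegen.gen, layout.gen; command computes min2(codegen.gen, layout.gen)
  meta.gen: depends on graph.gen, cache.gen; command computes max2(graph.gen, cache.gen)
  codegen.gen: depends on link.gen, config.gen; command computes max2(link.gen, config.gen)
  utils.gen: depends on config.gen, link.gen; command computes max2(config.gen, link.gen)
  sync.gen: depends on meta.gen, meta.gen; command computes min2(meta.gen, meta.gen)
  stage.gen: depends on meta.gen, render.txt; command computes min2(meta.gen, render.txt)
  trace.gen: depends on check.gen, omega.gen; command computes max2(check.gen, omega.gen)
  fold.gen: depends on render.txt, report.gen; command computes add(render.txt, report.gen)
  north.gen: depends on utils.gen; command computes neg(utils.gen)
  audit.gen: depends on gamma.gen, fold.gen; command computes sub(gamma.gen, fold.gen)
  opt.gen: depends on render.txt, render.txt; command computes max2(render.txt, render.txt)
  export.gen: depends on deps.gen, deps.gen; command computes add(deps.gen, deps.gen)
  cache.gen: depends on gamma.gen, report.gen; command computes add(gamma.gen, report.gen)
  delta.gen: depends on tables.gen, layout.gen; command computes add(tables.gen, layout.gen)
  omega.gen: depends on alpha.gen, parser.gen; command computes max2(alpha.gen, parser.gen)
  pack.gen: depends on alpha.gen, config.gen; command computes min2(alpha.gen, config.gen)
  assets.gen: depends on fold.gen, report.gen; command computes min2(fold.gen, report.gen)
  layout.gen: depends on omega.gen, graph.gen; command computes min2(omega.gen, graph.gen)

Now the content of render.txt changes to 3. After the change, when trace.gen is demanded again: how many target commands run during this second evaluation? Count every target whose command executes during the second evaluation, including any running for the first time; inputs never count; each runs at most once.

11 target commands run: cache.gen, check.gen, config.gen, delta.gen, fold.gen, gamma.gen, report.gen, router.gen, schema.gen, tables.gen, west.gen.
Note where the cutoff bites: link.gen is checked, finds nothing changed, and keeps its cache.

First demand of the output computes:
  west.gen = add(1, 1) = 2
  report.gen = sub(1, 2) = -1
  fold.gen = add(1, -1) = 0
  config.gen = mul(2, 0) = 0
  alpha.gen = absv(0) = 0
  link.gen = absv(0) = 0
  codegen.gen = max2(0, 0) = 0
  parser.gen = max2(0, 0) = 0
  omega.gen = max2(0, 0) = 0
  router.gen = max2(0, -1) = 0
  tables.gen = min2(0, -1) = -1
  utils.gen = max2(0, 0) = 0
  graph.gen = neg(0) = 0
  layout.gen = min2(0, 0) = 0
  delta.gen = add(-1, 0) = -1
  deps.gen = min2(0, 0) = 0
  export.gen = add(0, 0) = 0
  gamma.gen = add(-1, 0) = -1
  cache.gen = add(-1, -1) = -2
  schema.gen = sub(-2, 0) = -2
  check.gen = max2(0, -2) = 0
  trace.gen = max2(0, 0) = 0

After the edit, cleaning proceeds:
  west.gen: a read changed (render.txt 1->3; render.txt 1->3) — executes, giving 6.
  report.gen: a read changed (render.txt 1->3; west.gen 2->6) — executes, giving -3.
  fold.gen: a read changed (render.txt 1->3; report.gen -1->-3) — executes, giving 0 — identical to its old value.
  config.gen: a read changed (west.gen 2->6) — executes, giving 0 — identical to its old value.
  alpha.gen: dirty, but its reads are unchanged (config.gen unchanged); cached 0 stands.
  link.gen: dirty, but its reads are unchanged (fold.gen unchanged); cached 0 stands.
  codegen.gen: dirty, but its reads are unchanged (link.gen unchanged, config.gen unchanged); cached 0 stands.
  parser.gen: dirty, but its reads are unchanged (fold.gen unchanged, codegen.gen unchanged); cached 0 stands.
  omega.gen: dirty, but its reads are unchanged (alpha.gen unchanged, parser.gen unchanged); cached 0 stands.
  router.gen: a read changed (report.gen -1->-3) — executes, giving 0 — identical to its old value.
  tables.gen: a read changed (report.gen -1->-3) — executes, giving -3.
  utils.gen: dirty, but its reads are unchanged (config.gen unchanged, link.gen unchanged); cached 0 stands.
  graph.gen: dirty, but its reads are unchanged (utils.gen unchanged); cached 0 stands.
  layout.gen: dirty, but its reads are unchanged (omega.gen unchanged, graph.gen unchanged); cached 0 stands.
  delta.gen: a read changed (tables.gen -1->-3) — executes, giving -3.
  deps.gen: dirty, but its reads are unchanged (codegen.gen unchanged, layout.gen unchanged); cached 0 stands.
  export.gen: dirty, but its reads are unchanged (deps.gen unchanged, deps.gen unchanged); cached 0 stands.
  gamma.gen: a read changed (delta.gen -1->-3) — executes, giving -3.
  cache.gen: a read changed (gamma.gen -1->-3; report.gen -1->-3) — executes, giving -6.
  schema.gen: a read changed (cache.gen -2->-6) — executes, giving -6.
  check.gen: a read changed (schema.gen -2->-6) — executes, giving 0 — identical to its old value.
  trace.gen: dirty, but its reads are unchanged (check.gen unchanged, omega.gen unchanged); cached 0 stands.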